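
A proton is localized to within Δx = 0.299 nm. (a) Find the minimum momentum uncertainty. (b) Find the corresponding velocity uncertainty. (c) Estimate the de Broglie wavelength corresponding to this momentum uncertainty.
(a) Δp_min = 1.763 × 10^-25 kg·m/s
(b) Δv_min = 105.433 m/s
(c) λ_dB = 3.757 nm

Step-by-step:

(a) From the uncertainty principle:
Δp_min = ℏ/(2Δx) = (1.055e-34 J·s)/(2 × 2.990e-10 m) = 1.763e-25 kg·m/s

(b) The velocity uncertainty:
Δv = Δp/m = (1.763e-25 kg·m/s)/(1.673e-27 kg) = 1.054e+02 m/s = 105.433 m/s

(c) The de Broglie wavelength for this momentum:
λ = h/p = (6.626e-34 J·s)/(1.763e-25 kg·m/s) = 3.757e-09 m = 3.757 nm

Note: The de Broglie wavelength is comparable to the localization size, as expected from wave-particle duality.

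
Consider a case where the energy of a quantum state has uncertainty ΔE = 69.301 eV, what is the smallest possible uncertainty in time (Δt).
4.749 as

Using the energy-time uncertainty principle:
ΔEΔt ≥ ℏ/2

The minimum uncertainty in time is:
Δt_min = ℏ/(2ΔE)
Δt_min = (1.055e-34 J·s) / (2 × 1.110e-17 J)
Δt_min = 4.749e-18 s = 4.749 as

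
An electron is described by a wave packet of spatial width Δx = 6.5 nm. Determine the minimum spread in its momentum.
8.112 × 10^-27 kg·m/s

For a wave packet, the spatial width Δx and momentum spread Δp are related by the uncertainty principle:
ΔxΔp ≥ ℏ/2

The minimum momentum spread is:
Δp_min = ℏ/(2Δx)
Δp_min = (1.055e-34 J·s) / (2 × 6.500e-09 m)
Δp_min = 8.112e-27 kg·m/s

A wave packet cannot have both a well-defined position and well-defined momentum.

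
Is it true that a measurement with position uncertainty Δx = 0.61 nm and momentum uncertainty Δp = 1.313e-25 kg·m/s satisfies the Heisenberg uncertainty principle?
Yes, it satisfies the uncertainty principle.

Calculate the product ΔxΔp:
ΔxΔp = (6.100e-10 m) × (1.313e-25 kg·m/s)
ΔxΔp = 8.009e-35 J·s

Compare to the minimum allowed value ℏ/2:
ℏ/2 = 5.273e-35 J·s

Since ΔxΔp = 8.009e-35 J·s ≥ 5.273e-35 J·s = ℏ/2,
the measurement satisfies the uncertainty principle.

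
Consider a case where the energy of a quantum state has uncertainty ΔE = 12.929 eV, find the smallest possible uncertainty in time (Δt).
25.455 as

Using the energy-time uncertainty principle:
ΔEΔt ≥ ℏ/2

The minimum uncertainty in time is:
Δt_min = ℏ/(2ΔE)
Δt_min = (1.055e-34 J·s) / (2 × 2.071e-18 J)
Δt_min = 2.545e-17 s = 25.455 as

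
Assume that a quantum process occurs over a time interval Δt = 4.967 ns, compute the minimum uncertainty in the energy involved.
66.259 neV

Using the energy-time uncertainty principle:
ΔEΔt ≥ ℏ/2

The minimum uncertainty in energy is:
ΔE_min = ℏ/(2Δt)
ΔE_min = (1.055e-34 J·s) / (2 × 4.967e-09 s)
ΔE_min = 1.062e-26 J = 66.259 neV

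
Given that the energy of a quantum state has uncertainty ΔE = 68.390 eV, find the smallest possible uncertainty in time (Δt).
4.812 as

Using the energy-time uncertainty principle:
ΔEΔt ≥ ℏ/2

The minimum uncertainty in time is:
Δt_min = ℏ/(2ΔE)
Δt_min = (1.055e-34 J·s) / (2 × 1.096e-17 J)
Δt_min = 4.812e-18 s = 4.812 as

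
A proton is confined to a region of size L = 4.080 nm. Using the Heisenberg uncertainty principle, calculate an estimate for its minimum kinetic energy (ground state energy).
311.626 neV

Using the uncertainty principle to estimate ground state energy:

1. The position uncertainty is approximately the confinement size:
   Δx ≈ L = 4.080e-09 m

2. From ΔxΔp ≥ ℏ/2, the minimum momentum uncertainty is:
   Δp ≈ ℏ/(2L) = 1.292e-26 kg·m/s

3. The kinetic energy is approximately:
   KE ≈ (Δp)²/(2m) = (1.292e-26)²/(2 × 1.673e-27 kg)
   KE ≈ 4.993e-26 J = 311.626 neV

This is an order-of-magnitude estimate of the ground state energy.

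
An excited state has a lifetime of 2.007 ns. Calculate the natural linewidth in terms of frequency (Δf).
39.650 MHz

Using the energy-time uncertainty principle and E = hf:
ΔEΔt ≥ ℏ/2
hΔf·Δt ≥ ℏ/2

The minimum frequency uncertainty is:
Δf = ℏ/(2hτ) = 1/(4πτ)
Δf = 1/(4π × 2.007e-09 s)
Δf = 3.965e+07 Hz = 39.650 MHz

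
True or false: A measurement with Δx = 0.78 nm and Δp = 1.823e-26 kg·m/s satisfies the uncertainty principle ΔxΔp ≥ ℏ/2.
No, it violates the uncertainty principle (impossible measurement).

Calculate the product ΔxΔp:
ΔxΔp = (7.800e-10 m) × (1.823e-26 kg·m/s)
ΔxΔp = 1.422e-35 J·s

Compare to the minimum allowed value ℏ/2:
ℏ/2 = 5.273e-35 J·s

Since ΔxΔp = 1.422e-35 J·s < 5.273e-35 J·s = ℏ/2,
the measurement violates the uncertainty principle.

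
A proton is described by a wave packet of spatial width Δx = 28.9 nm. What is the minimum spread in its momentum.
1.825 × 10^-27 kg·m/s

For a wave packet, the spatial width Δx and momentum spread Δp are related by the uncertainty principle:
ΔxΔp ≥ ℏ/2

The minimum momentum spread is:
Δp_min = ℏ/(2Δx)
Δp_min = (1.055e-34 J·s) / (2 × 2.890e-08 m)
Δp_min = 1.825e-27 kg·m/s

A wave packet cannot have both a well-defined position and well-defined momentum.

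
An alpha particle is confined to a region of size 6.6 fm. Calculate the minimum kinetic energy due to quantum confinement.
29.977 keV

Using the uncertainty principle:

1. Position uncertainty: Δx ≈ 6.600e-15 m
2. Minimum momentum uncertainty: Δp = ℏ/(2Δx) = 7.989e-21 kg·m/s
3. Minimum kinetic energy:
   KE = (Δp)²/(2m) = (7.989e-21)²/(2 × 6.645e-27 kg)
   KE = 4.803e-15 J = 29.977 keV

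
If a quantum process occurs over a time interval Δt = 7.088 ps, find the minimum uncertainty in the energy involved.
46.431 μeV

Using the energy-time uncertainty principle:
ΔEΔt ≥ ℏ/2

The minimum uncertainty in energy is:
ΔE_min = ℏ/(2Δt)
ΔE_min = (1.055e-34 J·s) / (2 × 7.088e-12 s)
ΔE_min = 7.439e-24 J = 46.431 μeV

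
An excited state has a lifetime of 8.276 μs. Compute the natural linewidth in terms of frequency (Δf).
9.615 kHz

Using the energy-time uncertainty principle and E = hf:
ΔEΔt ≥ ℏ/2
hΔf·Δt ≥ ℏ/2

The minimum frequency uncertainty is:
Δf = ℏ/(2hτ) = 1/(4πτ)
Δf = 1/(4π × 8.276e-06 s)
Δf = 9.615e+03 Hz = 9.615 kHz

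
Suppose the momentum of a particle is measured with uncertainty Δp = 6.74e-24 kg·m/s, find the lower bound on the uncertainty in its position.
7.823 pm

Using the Heisenberg uncertainty principle:
ΔxΔp ≥ ℏ/2

The minimum uncertainty in position is:
Δx_min = ℏ/(2Δp)
Δx_min = (1.055e-34 J·s) / (2 × 6.740e-24 kg·m/s)
Δx_min = 7.823e-12 m = 7.823 pm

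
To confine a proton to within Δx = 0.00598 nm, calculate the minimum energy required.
145.061 meV

Localizing a particle requires giving it sufficient momentum uncertainty:

1. From uncertainty principle: Δp ≥ ℏ/(2Δx)
   Δp_min = (1.055e-34 J·s) / (2 × 5.980e-12 m)
   Δp_min = 8.817e-24 kg·m/s

2. This momentum uncertainty corresponds to kinetic energy:
   KE ≈ (Δp)²/(2m) = (8.817e-24)²/(2 × 1.673e-27 kg)
   KE = 2.324e-20 J = 145.061 meV

Tighter localization requires more energy.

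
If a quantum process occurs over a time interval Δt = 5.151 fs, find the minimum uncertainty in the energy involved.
63.892 meV

Using the energy-time uncertainty principle:
ΔEΔt ≥ ℏ/2

The minimum uncertainty in energy is:
ΔE_min = ℏ/(2Δt)
ΔE_min = (1.055e-34 J·s) / (2 × 5.151e-15 s)
ΔE_min = 1.024e-20 J = 63.892 meV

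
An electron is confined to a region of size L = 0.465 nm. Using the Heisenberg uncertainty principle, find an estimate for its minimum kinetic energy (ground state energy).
44.051 meV

Using the uncertainty principle to estimate ground state energy:

1. The position uncertainty is approximately the confinement size:
   Δx ≈ L = 4.650e-10 m

2. From ΔxΔp ≥ ℏ/2, the minimum momentum uncertainty is:
   Δp ≈ ℏ/(2L) = 1.134e-25 kg·m/s

3. The kinetic energy is approximately:
   KE ≈ (Δp)²/(2m) = (1.134e-25)²/(2 × 9.109e-31 kg)
   KE ≈ 7.058e-21 J = 44.051 meV

This is an order-of-magnitude estimate of the ground state energy.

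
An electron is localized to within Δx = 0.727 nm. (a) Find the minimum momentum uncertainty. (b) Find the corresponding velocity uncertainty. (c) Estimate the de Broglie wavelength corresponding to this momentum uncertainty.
(a) Δp_min = 7.253 × 10^-26 kg·m/s
(b) Δv_min = 79.620 km/s
(c) λ_dB = 9.136 nm

Step-by-step:

(a) From the uncertainty principle:
Δp_min = ℏ/(2Δx) = (1.055e-34 J·s)/(2 × 7.270e-10 m) = 7.253e-26 kg·m/s

(b) The velocity uncertainty:
Δv = Δp/m = (7.253e-26 kg·m/s)/(9.109e-31 kg) = 7.962e+04 m/s = 79.620 km/s

(c) The de Broglie wavelength for this momentum:
λ = h/p = (6.626e-34 J·s)/(7.253e-26 kg·m/s) = 9.136e-09 m = 9.136 nm

Note: The de Broglie wavelength is comparable to the localization size, as expected from wave-particle duality.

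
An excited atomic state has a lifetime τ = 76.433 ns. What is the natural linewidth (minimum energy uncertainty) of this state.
4.306 neV

Using the energy-time uncertainty principle:
ΔEΔt ≥ ℏ/2

The lifetime τ represents the time uncertainty Δt.
The natural linewidth (minimum energy uncertainty) is:

ΔE = ℏ/(2τ)
ΔE = (1.055e-34 J·s) / (2 × 7.643e-08 s)
ΔE = 6.899e-28 J = 4.306 neV

This natural linewidth limits the precision of spectroscopic measurements.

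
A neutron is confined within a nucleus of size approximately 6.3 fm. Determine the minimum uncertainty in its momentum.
8.370 × 10^-21 kg·m/s

Using the Heisenberg uncertainty principle:
ΔxΔp ≥ ℏ/2

With Δx ≈ L = 6.300e-15 m (the confinement size):
Δp_min = ℏ/(2Δx)
Δp_min = (1.055e-34 J·s) / (2 × 6.300e-15 m)
Δp_min = 8.370e-21 kg·m/s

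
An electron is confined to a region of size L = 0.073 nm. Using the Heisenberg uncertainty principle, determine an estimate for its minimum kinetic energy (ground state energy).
1.787 eV

Using the uncertainty principle to estimate ground state energy:

1. The position uncertainty is approximately the confinement size:
   Δx ≈ L = 7.300e-11 m

2. From ΔxΔp ≥ ℏ/2, the minimum momentum uncertainty is:
   Δp ≈ ℏ/(2L) = 7.223e-25 kg·m/s

3. The kinetic energy is approximately:
   KE ≈ (Δp)²/(2m) = (7.223e-25)²/(2 × 9.109e-31 kg)
   KE ≈ 2.864e-19 J = 1.787 eV

This is an order-of-magnitude estimate of the ground state energy.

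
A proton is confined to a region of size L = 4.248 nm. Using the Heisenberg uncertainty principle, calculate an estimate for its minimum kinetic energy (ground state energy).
287.465 neV

Using the uncertainty principle to estimate ground state energy:

1. The position uncertainty is approximately the confinement size:
   Δx ≈ L = 4.248e-09 m

2. From ΔxΔp ≥ ℏ/2, the minimum momentum uncertainty is:
   Δp ≈ ℏ/(2L) = 1.241e-26 kg·m/s

3. The kinetic energy is approximately:
   KE ≈ (Δp)²/(2m) = (1.241e-26)²/(2 × 1.673e-27 kg)
   KE ≈ 4.606e-26 J = 287.465 neV

This is an order-of-magnitude estimate of the ground state energy.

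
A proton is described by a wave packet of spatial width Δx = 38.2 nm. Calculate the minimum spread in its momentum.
1.380 × 10^-27 kg·m/s

For a wave packet, the spatial width Δx and momentum spread Δp are related by the uncertainty principle:
ΔxΔp ≥ ℏ/2

The minimum momentum spread is:
Δp_min = ℏ/(2Δx)
Δp_min = (1.055e-34 J·s) / (2 × 3.820e-08 m)
Δp_min = 1.380e-27 kg·m/s

A wave packet cannot have both a well-defined position and well-defined momentum.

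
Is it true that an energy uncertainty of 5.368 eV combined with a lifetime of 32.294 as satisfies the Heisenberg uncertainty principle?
No, it violates the uncertainty relation.

Calculate the product ΔEΔt:
ΔE = 5.368 eV = 8.600e-19 J
ΔEΔt = (8.600e-19 J) × (3.229e-17 s)
ΔEΔt = 2.777e-35 J·s

Compare to the minimum allowed value ℏ/2:
ℏ/2 = 5.273e-35 J·s

Since ΔEΔt = 2.777e-35 J·s < 5.273e-35 J·s = ℏ/2,
this violates the uncertainty relation.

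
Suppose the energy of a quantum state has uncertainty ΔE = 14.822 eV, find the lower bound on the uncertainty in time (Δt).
22.204 as

Using the energy-time uncertainty principle:
ΔEΔt ≥ ℏ/2

The minimum uncertainty in time is:
Δt_min = ℏ/(2ΔE)
Δt_min = (1.055e-34 J·s) / (2 × 2.375e-18 J)
Δt_min = 2.220e-17 s = 22.204 as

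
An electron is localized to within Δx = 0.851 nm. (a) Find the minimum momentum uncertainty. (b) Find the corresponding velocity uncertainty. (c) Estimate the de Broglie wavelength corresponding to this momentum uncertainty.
(a) Δp_min = 6.196 × 10^-26 kg·m/s
(b) Δv_min = 68.019 km/s
(c) λ_dB = 10.694 nm

Step-by-step:

(a) From the uncertainty principle:
Δp_min = ℏ/(2Δx) = (1.055e-34 J·s)/(2 × 8.510e-10 m) = 6.196e-26 kg·m/s

(b) The velocity uncertainty:
Δv = Δp/m = (6.196e-26 kg·m/s)/(9.109e-31 kg) = 6.802e+04 m/s = 68.019 km/s

(c) The de Broglie wavelength for this momentum:
λ = h/p = (6.626e-34 J·s)/(6.196e-26 kg·m/s) = 1.069e-08 m = 10.694 nm

Note: The de Broglie wavelength is comparable to the localization size, as expected from wave-particle duality.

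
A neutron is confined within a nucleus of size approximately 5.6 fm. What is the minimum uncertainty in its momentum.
9.416 × 10^-21 kg·m/s

Using the Heisenberg uncertainty principle:
ΔxΔp ≥ ℏ/2

With Δx ≈ L = 5.600e-15 m (the confinement size):
Δp_min = ℏ/(2Δx)
Δp_min = (1.055e-34 J·s) / (2 × 5.600e-15 m)
Δp_min = 9.416e-21 kg·m/s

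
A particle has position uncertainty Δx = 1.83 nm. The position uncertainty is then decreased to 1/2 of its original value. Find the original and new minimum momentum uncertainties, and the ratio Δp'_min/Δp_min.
Original Δp_min = 2.881 × 10^-26 kg·m/s; new Δp'_min = 5.763 × 10^-26 kg·m/s; ratio Δp'_min/Δp_min = 2.

From the uncertainty principle ΔxΔp ≥ ℏ/2, the minimum momentum uncertainty is Δp_min = ℏ/(2Δx).

Original (Δx = 1.83 nm = 1.830e-09 m):
Δp_min = (1.055e-34 J·s)/(2 × 1.830e-09 m) = 2.881e-26 kg·m/s

When Δx → (1/2)Δx:
Δp'_min = ℏ/(2 × (1/2)Δx) = 2 × ℏ/(2Δx) = 2 × Δp_min
Δp'_min = 2 × 2.881e-26 kg·m/s = 5.763e-26 kg·m/s

Since Δp_min ∝ 1/Δx, when Δx is decreased to 1/2 of its original value, Δp_min increases to 2 times its original value.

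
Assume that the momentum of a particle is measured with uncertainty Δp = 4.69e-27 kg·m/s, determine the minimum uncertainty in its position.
11.243 nm

Using the Heisenberg uncertainty principle:
ΔxΔp ≥ ℏ/2

The minimum uncertainty in position is:
Δx_min = ℏ/(2Δp)
Δx_min = (1.055e-34 J·s) / (2 × 4.690e-27 kg·m/s)
Δx_min = 1.124e-08 m = 11.243 nm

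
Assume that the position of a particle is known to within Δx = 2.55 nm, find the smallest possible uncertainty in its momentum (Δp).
2.068 × 10^-26 kg·m/s

Using the Heisenberg uncertainty principle:
ΔxΔp ≥ ℏ/2

The minimum uncertainty in momentum is:
Δp_min = ℏ/(2Δx)
Δp_min = (1.055e-34 J·s) / (2 × 2.550e-09 m)
Δp_min = 2.068e-26 kg·m/s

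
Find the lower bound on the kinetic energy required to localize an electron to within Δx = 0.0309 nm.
9.976 eV

Localizing a particle requires giving it sufficient momentum uncertainty:

1. From uncertainty principle: Δp ≥ ℏ/(2Δx)
   Δp_min = (1.055e-34 J·s) / (2 × 3.090e-11 m)
   Δp_min = 1.706e-24 kg·m/s

2. This momentum uncertainty corresponds to kinetic energy:
   KE ≈ (Δp)²/(2m) = (1.706e-24)²/(2 × 9.109e-31 kg)
   KE = 1.598e-18 J = 9.976 eV

Tighter localization requires more energy.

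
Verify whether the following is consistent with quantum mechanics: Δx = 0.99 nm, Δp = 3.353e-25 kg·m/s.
Yes, it satisfies the uncertainty principle.

Calculate the product ΔxΔp:
ΔxΔp = (9.900e-10 m) × (3.353e-25 kg·m/s)
ΔxΔp = 3.319e-34 J·s

Compare to the minimum allowed value ℏ/2:
ℏ/2 = 5.273e-35 J·s

Since ΔxΔp = 3.319e-34 J·s ≥ 5.273e-35 J·s = ℏ/2,
the measurement satisfies the uncertainty principle.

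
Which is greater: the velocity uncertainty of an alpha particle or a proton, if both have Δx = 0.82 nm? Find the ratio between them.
The proton has the larger minimum velocity uncertainty, by a ratio of 4.0.

For both particles, Δp_min = ℏ/(2Δx) = 6.430e-26 kg·m/s (same for both).

The velocity uncertainty is Δv = Δp/m:
- alpha particle: Δv = 6.430e-26 / 6.645e-27 = 9.677e+00 m/s = 9.677 m/s
- proton: Δv = 6.430e-26 / 1.673e-27 = 3.844e+01 m/s = 38.445 m/s

Ratio: 3.844e+01 / 9.677e+00 = 4.0

The lighter particle has larger velocity uncertainty because Δv ∝ 1/m.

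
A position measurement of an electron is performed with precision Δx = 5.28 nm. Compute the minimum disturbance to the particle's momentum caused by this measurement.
9.986 × 10^-27 kg·m/s

The uncertainty principle implies that measuring position disturbs momentum:
ΔxΔp ≥ ℏ/2

When we measure position with precision Δx, we necessarily introduce a momentum uncertainty:
Δp ≥ ℏ/(2Δx)
Δp_min = (1.055e-34 J·s) / (2 × 5.280e-09 m)
Δp_min = 9.986e-27 kg·m/s

The more precisely we measure position, the greater the momentum disturbance.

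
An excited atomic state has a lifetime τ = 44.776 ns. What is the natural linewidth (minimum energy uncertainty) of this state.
7.350 neV

Using the energy-time uncertainty principle:
ΔEΔt ≥ ℏ/2

The lifetime τ represents the time uncertainty Δt.
The natural linewidth (minimum energy uncertainty) is:

ΔE = ℏ/(2τ)
ΔE = (1.055e-34 J·s) / (2 × 4.478e-08 s)
ΔE = 1.178e-27 J = 7.350 neV

This natural linewidth limits the precision of spectroscopic measurements.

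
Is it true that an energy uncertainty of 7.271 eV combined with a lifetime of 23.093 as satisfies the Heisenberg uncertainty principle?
No, it violates the uncertainty relation.

Calculate the product ΔEΔt:
ΔE = 7.271 eV = 1.165e-18 J
ΔEΔt = (1.165e-18 J) × (2.309e-17 s)
ΔEΔt = 2.690e-35 J·s

Compare to the minimum allowed value ℏ/2:
ℏ/2 = 5.273e-35 J·s

Since ΔEΔt = 2.690e-35 J·s < 5.273e-35 J·s = ℏ/2,
this violates the uncertainty relation.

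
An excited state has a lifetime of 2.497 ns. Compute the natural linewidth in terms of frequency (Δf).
31.869 MHz

Using the energy-time uncertainty principle and E = hf:
ΔEΔt ≥ ℏ/2
hΔf·Δt ≥ ℏ/2

The minimum frequency uncertainty is:
Δf = ℏ/(2hτ) = 1/(4πτ)
Δf = 1/(4π × 2.497e-09 s)
Δf = 3.187e+07 Hz = 31.869 MHz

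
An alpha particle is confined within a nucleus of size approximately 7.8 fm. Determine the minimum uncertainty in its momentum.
6.760 × 10^-21 kg·m/s

Using the Heisenberg uncertainty principle:
ΔxΔp ≥ ℏ/2

With Δx ≈ L = 7.800e-15 m (the confinement size):
Δp_min = ℏ/(2Δx)
Δp_min = (1.055e-34 J·s) / (2 × 7.800e-15 m)
Δp_min = 6.760e-21 kg·m/s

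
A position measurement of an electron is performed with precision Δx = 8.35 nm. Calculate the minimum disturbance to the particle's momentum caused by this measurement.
6.315 × 10^-27 kg·m/s

The uncertainty principle implies that measuring position disturbs momentum:
ΔxΔp ≥ ℏ/2

When we measure position with precision Δx, we necessarily introduce a momentum uncertainty:
Δp ≥ ℏ/(2Δx)
Δp_min = (1.055e-34 J·s) / (2 × 8.350e-09 m)
Δp_min = 6.315e-27 kg·m/s

The more precisely we measure position, the greater the momentum disturbance.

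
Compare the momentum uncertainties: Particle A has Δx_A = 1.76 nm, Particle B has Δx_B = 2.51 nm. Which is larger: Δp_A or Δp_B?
Particle A has the larger minimum momentum uncertainty, by a factor of 1.43.

For each particle, the minimum momentum uncertainty is Δp_min = ℏ/(2Δx):

Particle A: Δp_A = ℏ/(2×1.760e-09 m) = 2.996e-26 kg·m/s
Particle B: Δp_B = ℏ/(2×2.510e-09 m) = 2.101e-26 kg·m/s

Ratio: Δp_A/Δp_B = 1.43

Since Δp_min ∝ 1/Δx, the particle with smaller position uncertainty (A) has larger momentum uncertainty.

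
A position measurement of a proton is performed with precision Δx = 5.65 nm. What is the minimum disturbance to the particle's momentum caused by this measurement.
9.332 × 10^-27 kg·m/s

The uncertainty principle implies that measuring position disturbs momentum:
ΔxΔp ≥ ℏ/2

When we measure position with precision Δx, we necessarily introduce a momentum uncertainty:
Δp ≥ ℏ/(2Δx)
Δp_min = (1.055e-34 J·s) / (2 × 5.650e-09 m)
Δp_min = 9.332e-27 kg·m/s

The more precisely we measure position, the greater the momentum disturbance.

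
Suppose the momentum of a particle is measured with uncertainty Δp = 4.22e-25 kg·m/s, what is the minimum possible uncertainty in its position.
124.949 pm

Using the Heisenberg uncertainty principle:
ΔxΔp ≥ ℏ/2

The minimum uncertainty in position is:
Δx_min = ℏ/(2Δp)
Δx_min = (1.055e-34 J·s) / (2 × 4.220e-25 kg·m/s)
Δx_min = 1.249e-10 m = 124.949 pm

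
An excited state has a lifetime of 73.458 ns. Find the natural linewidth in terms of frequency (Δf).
1.083 MHz

Using the energy-time uncertainty principle and E = hf:
ΔEΔt ≥ ℏ/2
hΔf·Δt ≥ ℏ/2

The minimum frequency uncertainty is:
Δf = ℏ/(2hτ) = 1/(4πτ)
Δf = 1/(4π × 7.346e-08 s)
Δf = 1.083e+06 Hz = 1.083 MHz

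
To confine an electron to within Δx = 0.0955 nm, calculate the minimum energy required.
1.044 eV

Localizing a particle requires giving it sufficient momentum uncertainty:

1. From uncertainty principle: Δp ≥ ℏ/(2Δx)
   Δp_min = (1.055e-34 J·s) / (2 × 9.550e-11 m)
   Δp_min = 5.521e-25 kg·m/s

2. This momentum uncertainty corresponds to kinetic energy:
   KE ≈ (Δp)²/(2m) = (5.521e-25)²/(2 × 9.109e-31 kg)
   KE = 1.673e-19 J = 1.044 eV

Tighter localization requires more energy.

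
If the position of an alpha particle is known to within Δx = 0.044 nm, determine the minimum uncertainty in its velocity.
180.352 m/s

Using the Heisenberg uncertainty principle and Δp = mΔv:
ΔxΔp ≥ ℏ/2
Δx(mΔv) ≥ ℏ/2

The minimum uncertainty in velocity is:
Δv_min = ℏ/(2mΔx)
Δv_min = (1.055e-34 J·s) / (2 × 6.645e-27 kg × 4.400e-11 m)
Δv_min = 1.804e+02 m/s = 180.352 m/s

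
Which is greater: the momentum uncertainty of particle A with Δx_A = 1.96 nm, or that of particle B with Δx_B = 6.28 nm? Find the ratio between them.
Particle A has the larger minimum momentum uncertainty, by a factor of 3.20.

For each particle, the minimum momentum uncertainty is Δp_min = ℏ/(2Δx):

Particle A: Δp_A = ℏ/(2×1.960e-09 m) = 2.690e-26 kg·m/s
Particle B: Δp_B = ℏ/(2×6.280e-09 m) = 8.396e-27 kg·m/s

Ratio: Δp_A/Δp_B = 3.20

Since Δp_min ∝ 1/Δx, the particle with smaller position uncertainty (A) has larger momentum uncertainty.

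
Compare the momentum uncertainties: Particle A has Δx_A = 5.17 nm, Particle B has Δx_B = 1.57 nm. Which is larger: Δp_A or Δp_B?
Particle B has the larger minimum momentum uncertainty, by a factor of 3.29.

For each particle, the minimum momentum uncertainty is Δp_min = ℏ/(2Δx):

Particle A: Δp_A = ℏ/(2×5.170e-09 m) = 1.020e-26 kg·m/s
Particle B: Δp_B = ℏ/(2×1.570e-09 m) = 3.359e-26 kg·m/s

Ratio: Δp_B/Δp_A = 3.29

Since Δp_min ∝ 1/Δx, the particle with smaller position uncertainty (B) has larger momentum uncertainty.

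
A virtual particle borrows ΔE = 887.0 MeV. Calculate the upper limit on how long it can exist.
3.710 × 10^-25 s

Using the energy-time uncertainty principle:
ΔEΔt ≥ ℏ/2

For a virtual particle borrowing energy ΔE, the maximum lifetime is:
Δt_max = ℏ/(2ΔE)

Converting energy:
ΔE = 887.0 MeV = 1.421e-10 J

Δt_max = (1.055e-34 J·s) / (2 × 1.421e-10 J)
Δt_max = 3.710e-25 s = 3.710 × 10^-25 s

Virtual particles with higher borrowed energy exist for shorter times.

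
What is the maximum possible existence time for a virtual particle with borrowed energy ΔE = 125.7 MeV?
2.618 ys

Using the energy-time uncertainty principle:
ΔEΔt ≥ ℏ/2

For a virtual particle borrowing energy ΔE, the maximum lifetime is:
Δt_max = ℏ/(2ΔE)

Converting energy:
ΔE = 125.7 MeV = 2.014e-11 J

Δt_max = (1.055e-34 J·s) / (2 × 2.014e-11 J)
Δt_max = 2.618e-24 s = 2.618 ys

Virtual particles with higher borrowed energy exist for shorter times.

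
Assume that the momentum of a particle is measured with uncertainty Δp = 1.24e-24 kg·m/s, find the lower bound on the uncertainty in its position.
42.523 pm

Using the Heisenberg uncertainty principle:
ΔxΔp ≥ ℏ/2

The minimum uncertainty in position is:
Δx_min = ℏ/(2Δp)
Δx_min = (1.055e-34 J·s) / (2 × 1.240e-24 kg·m/s)
Δx_min = 4.252e-11 m = 42.523 pm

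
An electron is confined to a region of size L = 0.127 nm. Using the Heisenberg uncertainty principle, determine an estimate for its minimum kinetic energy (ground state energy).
590.548 meV

Using the uncertainty principle to estimate ground state energy:

1. The position uncertainty is approximately the confinement size:
   Δx ≈ L = 1.270e-10 m

2. From ΔxΔp ≥ ℏ/2, the minimum momentum uncertainty is:
   Δp ≈ ℏ/(2L) = 4.152e-25 kg·m/s

3. The kinetic energy is approximately:
   KE ≈ (Δp)²/(2m) = (4.152e-25)²/(2 × 9.109e-31 kg)
   KE ≈ 9.462e-20 J = 590.548 meV

This is an order-of-magnitude estimate of the ground state energy.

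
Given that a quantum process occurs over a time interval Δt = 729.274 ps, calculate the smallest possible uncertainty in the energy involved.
451.279 neV

Using the energy-time uncertainty principle:
ΔEΔt ≥ ℏ/2

The minimum uncertainty in energy is:
ΔE_min = ℏ/(2Δt)
ΔE_min = (1.055e-34 J·s) / (2 × 7.293e-10 s)
ΔE_min = 7.230e-26 J = 451.279 neV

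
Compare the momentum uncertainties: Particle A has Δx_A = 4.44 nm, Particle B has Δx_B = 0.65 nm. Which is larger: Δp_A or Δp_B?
Particle B has the larger minimum momentum uncertainty, by a factor of 6.83.

For each particle, the minimum momentum uncertainty is Δp_min = ℏ/(2Δx):

Particle A: Δp_A = ℏ/(2×4.440e-09 m) = 1.188e-26 kg·m/s
Particle B: Δp_B = ℏ/(2×6.500e-10 m) = 8.112e-26 kg·m/s

Ratio: Δp_B/Δp_A = 6.83

Since Δp_min ∝ 1/Δx, the particle with smaller position uncertainty (B) has larger momentum uncertainty.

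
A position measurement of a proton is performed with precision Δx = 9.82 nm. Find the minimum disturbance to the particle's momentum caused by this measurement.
5.370 × 10^-27 kg·m/s

The uncertainty principle implies that measuring position disturbs momentum:
ΔxΔp ≥ ℏ/2

When we measure position with precision Δx, we necessarily introduce a momentum uncertainty:
Δp ≥ ℏ/(2Δx)
Δp_min = (1.055e-34 J·s) / (2 × 9.820e-09 m)
Δp_min = 5.370e-27 kg·m/s

The more precisely we measure position, the greater the momentum disturbance.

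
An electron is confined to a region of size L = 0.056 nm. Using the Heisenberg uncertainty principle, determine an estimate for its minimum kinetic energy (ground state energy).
3.037 eV

Using the uncertainty principle to estimate ground state energy:

1. The position uncertainty is approximately the confinement size:
   Δx ≈ L = 5.600e-11 m

2. From ΔxΔp ≥ ℏ/2, the minimum momentum uncertainty is:
   Δp ≈ ℏ/(2L) = 9.416e-25 kg·m/s

3. The kinetic energy is approximately:
   KE ≈ (Δp)²/(2m) = (9.416e-25)²/(2 × 9.109e-31 kg)
   KE ≈ 4.866e-19 J = 3.037 eV

This is an order-of-magnitude estimate of the ground state energy.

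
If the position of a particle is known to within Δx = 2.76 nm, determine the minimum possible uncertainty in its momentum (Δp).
1.910 × 10^-26 kg·m/s

Using the Heisenberg uncertainty principle:
ΔxΔp ≥ ℏ/2

The minimum uncertainty in momentum is:
Δp_min = ℏ/(2Δx)
Δp_min = (1.055e-34 J·s) / (2 × 2.760e-09 m)
Δp_min = 1.910e-26 kg·m/s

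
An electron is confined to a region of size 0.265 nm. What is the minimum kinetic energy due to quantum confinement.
135.635 meV

Using the uncertainty principle:

1. Position uncertainty: Δx ≈ 2.650e-10 m
2. Minimum momentum uncertainty: Δp = ℏ/(2Δx) = 1.990e-25 kg·m/s
3. Minimum kinetic energy:
   KE = (Δp)²/(2m) = (1.990e-25)²/(2 × 9.109e-31 kg)
   KE = 2.173e-20 J = 135.635 meV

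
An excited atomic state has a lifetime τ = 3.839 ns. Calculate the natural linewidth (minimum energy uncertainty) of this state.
85.727 neV

Using the energy-time uncertainty principle:
ΔEΔt ≥ ℏ/2

The lifetime τ represents the time uncertainty Δt.
The natural linewidth (minimum energy uncertainty) is:

ΔE = ℏ/(2τ)
ΔE = (1.055e-34 J·s) / (2 × 3.839e-09 s)
ΔE = 1.373e-26 J = 85.727 neV

This natural linewidth limits the precision of spectroscopic measurements.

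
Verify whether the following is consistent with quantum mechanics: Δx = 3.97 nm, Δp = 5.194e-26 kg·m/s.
Yes, it satisfies the uncertainty principle.

Calculate the product ΔxΔp:
ΔxΔp = (3.970e-09 m) × (5.194e-26 kg·m/s)
ΔxΔp = 2.062e-34 J·s

Compare to the minimum allowed value ℏ/2:
ℏ/2 = 5.273e-35 J·s

Since ΔxΔp = 2.062e-34 J·s ≥ 5.273e-35 J·s = ℏ/2,
the measurement satisfies the uncertainty principle.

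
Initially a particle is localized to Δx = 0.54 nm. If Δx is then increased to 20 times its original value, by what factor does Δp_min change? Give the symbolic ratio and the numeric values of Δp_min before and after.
Original Δp_min = 9.765 × 10^-26 kg·m/s; new Δp'_min = 4.882 × 10^-27 kg·m/s; ratio Δp'_min/Δp_min = 1/20.

From the uncertainty principle ΔxΔp ≥ ℏ/2, the minimum momentum uncertainty is Δp_min = ℏ/(2Δx).

Original (Δx = 0.54 nm = 5.400e-10 m):
Δp_min = (1.055e-34 J·s)/(2 × 5.400e-10 m) = 9.765e-26 kg·m/s

When Δx → 20Δx:
Δp'_min = ℏ/(2 × 20Δx) = (1/20) × ℏ/(2Δx) = (1/20) × Δp_min
Δp'_min = 1/20 × 9.765e-26 kg·m/s = 4.882e-27 kg·m/s

Since Δp_min ∝ 1/Δx, when Δx is increased to 20 times its original value, Δp_min decreases to 1/20 of its original value.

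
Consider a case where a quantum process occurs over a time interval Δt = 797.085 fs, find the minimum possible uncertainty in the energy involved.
412.887 μeV

Using the energy-time uncertainty principle:
ΔEΔt ≥ ℏ/2

The minimum uncertainty in energy is:
ΔE_min = ℏ/(2Δt)
ΔE_min = (1.055e-34 J·s) / (2 × 7.971e-13 s)
ΔE_min = 6.615e-23 J = 412.887 μeV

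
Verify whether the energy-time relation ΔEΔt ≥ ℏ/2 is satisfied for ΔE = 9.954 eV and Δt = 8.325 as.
No, it violates the uncertainty relation.

Calculate the product ΔEΔt:
ΔE = 9.954 eV = 1.595e-18 J
ΔEΔt = (1.595e-18 J) × (8.325e-18 s)
ΔEΔt = 1.328e-35 J·s

Compare to the minimum allowed value ℏ/2:
ℏ/2 = 5.273e-35 J·s

Since ΔEΔt = 1.328e-35 J·s < 5.273e-35 J·s = ℏ/2,
this violates the uncertainty relation.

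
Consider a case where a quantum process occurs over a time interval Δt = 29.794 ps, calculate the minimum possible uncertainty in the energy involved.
11.046 μeV

Using the energy-time uncertainty principle:
ΔEΔt ≥ ℏ/2

The minimum uncertainty in energy is:
ΔE_min = ℏ/(2Δt)
ΔE_min = (1.055e-34 J·s) / (2 × 2.979e-11 s)
ΔE_min = 1.770e-24 J = 11.046 μeV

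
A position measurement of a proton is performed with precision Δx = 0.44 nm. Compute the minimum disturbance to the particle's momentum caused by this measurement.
1.198 × 10^-25 kg·m/s

The uncertainty principle implies that measuring position disturbs momentum:
ΔxΔp ≥ ℏ/2

When we measure position with precision Δx, we necessarily introduce a momentum uncertainty:
Δp ≥ ℏ/(2Δx)
Δp_min = (1.055e-34 J·s) / (2 × 4.400e-10 m)
Δp_min = 1.198e-25 kg·m/s

The more precisely we measure position, the greater the momentum disturbance.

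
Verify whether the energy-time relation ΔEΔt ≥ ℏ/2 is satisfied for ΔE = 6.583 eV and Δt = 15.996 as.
No, it violates the uncertainty relation.

Calculate the product ΔEΔt:
ΔE = 6.583 eV = 1.055e-18 J
ΔEΔt = (1.055e-18 J) × (1.600e-17 s)
ΔEΔt = 1.687e-35 J·s

Compare to the minimum allowed value ℏ/2:
ℏ/2 = 5.273e-35 J·s

Since ΔEΔt = 1.687e-35 J·s < 5.273e-35 J·s = ℏ/2,
this violates the uncertainty relation.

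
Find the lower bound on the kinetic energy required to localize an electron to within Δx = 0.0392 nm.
6.199 eV

Localizing a particle requires giving it sufficient momentum uncertainty:

1. From uncertainty principle: Δp ≥ ℏ/(2Δx)
   Δp_min = (1.055e-34 J·s) / (2 × 3.920e-11 m)
   Δp_min = 1.345e-24 kg·m/s

2. This momentum uncertainty corresponds to kinetic energy:
   KE ≈ (Δp)²/(2m) = (1.345e-24)²/(2 × 9.109e-31 kg)
   KE = 9.931e-19 J = 6.199 eV

Tighter localization requires more energy.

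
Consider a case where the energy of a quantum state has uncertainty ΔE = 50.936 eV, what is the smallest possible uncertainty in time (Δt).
6.461 as

Using the energy-time uncertainty principle:
ΔEΔt ≥ ℏ/2

The minimum uncertainty in time is:
Δt_min = ℏ/(2ΔE)
Δt_min = (1.055e-34 J·s) / (2 × 8.161e-18 J)
Δt_min = 6.461e-18 s = 6.461 as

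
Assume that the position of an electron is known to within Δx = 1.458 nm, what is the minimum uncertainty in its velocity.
39.701 km/s

Using the Heisenberg uncertainty principle and Δp = mΔv:
ΔxΔp ≥ ℏ/2
Δx(mΔv) ≥ ℏ/2

The minimum uncertainty in velocity is:
Δv_min = ℏ/(2mΔx)
Δv_min = (1.055e-34 J·s) / (2 × 9.109e-31 kg × 1.458e-09 m)
Δv_min = 3.970e+04 m/s = 39.701 km/s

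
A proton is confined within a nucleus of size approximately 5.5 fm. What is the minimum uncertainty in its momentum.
9.587 × 10^-21 kg·m/s

Using the Heisenberg uncertainty principle:
ΔxΔp ≥ ℏ/2

With Δx ≈ L = 5.500e-15 m (the confinement size):
Δp_min = ℏ/(2Δx)
Δp_min = (1.055e-34 J·s) / (2 × 5.500e-15 m)
Δp_min = 9.587e-21 kg·m/s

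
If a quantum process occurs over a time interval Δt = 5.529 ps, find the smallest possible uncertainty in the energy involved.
59.524 μeV

Using the energy-time uncertainty principle:
ΔEΔt ≥ ℏ/2

The minimum uncertainty in energy is:
ΔE_min = ℏ/(2Δt)
ΔE_min = (1.055e-34 J·s) / (2 × 5.529e-12 s)
ΔE_min = 9.537e-24 J = 59.524 μeV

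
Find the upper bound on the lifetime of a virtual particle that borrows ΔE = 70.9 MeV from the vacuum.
4.642 ys

Using the energy-time uncertainty principle:
ΔEΔt ≥ ℏ/2

For a virtual particle borrowing energy ΔE, the maximum lifetime is:
Δt_max = ℏ/(2ΔE)

Converting energy:
ΔE = 70.9 MeV = 1.136e-11 J

Δt_max = (1.055e-34 J·s) / (2 × 1.136e-11 J)
Δt_max = 4.642e-24 s = 4.642 ys

Virtual particles with higher borrowed energy exist for shorter times.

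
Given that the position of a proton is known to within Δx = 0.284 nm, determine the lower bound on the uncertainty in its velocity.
111.002 m/s

Using the Heisenberg uncertainty principle and Δp = mΔv:
ΔxΔp ≥ ℏ/2
Δx(mΔv) ≥ ℏ/2

The minimum uncertainty in velocity is:
Δv_min = ℏ/(2mΔx)
Δv_min = (1.055e-34 J·s) / (2 × 1.673e-27 kg × 2.840e-10 m)
Δv_min = 1.110e+02 m/s = 111.002 m/s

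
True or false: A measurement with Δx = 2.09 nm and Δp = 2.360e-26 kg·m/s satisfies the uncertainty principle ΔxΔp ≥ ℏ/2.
No, it violates the uncertainty principle (impossible measurement).

Calculate the product ΔxΔp:
ΔxΔp = (2.090e-09 m) × (2.360e-26 kg·m/s)
ΔxΔp = 4.932e-35 J·s

Compare to the minimum allowed value ℏ/2:
ℏ/2 = 5.273e-35 J·s

Since ΔxΔp = 4.932e-35 J·s < 5.273e-35 J·s = ℏ/2,
the measurement violates the uncertainty principle.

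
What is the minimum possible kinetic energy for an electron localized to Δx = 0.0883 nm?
1.222 eV

Localizing a particle requires giving it sufficient momentum uncertainty:

1. From uncertainty principle: Δp ≥ ℏ/(2Δx)
   Δp_min = (1.055e-34 J·s) / (2 × 8.830e-11 m)
   Δp_min = 5.972e-25 kg·m/s

2. This momentum uncertainty corresponds to kinetic energy:
   KE ≈ (Δp)²/(2m) = (5.972e-25)²/(2 × 9.109e-31 kg)
   KE = 1.957e-19 J = 1.222 eV

Tighter localization requires more energy.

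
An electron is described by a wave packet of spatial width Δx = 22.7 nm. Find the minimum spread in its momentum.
2.323 × 10^-27 kg·m/s

For a wave packet, the spatial width Δx and momentum spread Δp are related by the uncertainty principle:
ΔxΔp ≥ ℏ/2

The minimum momentum spread is:
Δp_min = ℏ/(2Δx)
Δp_min = (1.055e-34 J·s) / (2 × 2.270e-08 m)
Δp_min = 2.323e-27 kg·m/s

A wave packet cannot have both a well-defined position and well-defined momentum.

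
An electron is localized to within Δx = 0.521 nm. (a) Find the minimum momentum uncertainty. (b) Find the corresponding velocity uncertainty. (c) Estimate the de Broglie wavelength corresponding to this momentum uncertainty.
(a) Δp_min = 1.012 × 10^-25 kg·m/s
(b) Δv_min = 111.101 km/s
(c) λ_dB = 6.547 nm

Step-by-step:

(a) From the uncertainty principle:
Δp_min = ℏ/(2Δx) = (1.055e-34 J·s)/(2 × 5.210e-10 m) = 1.012e-25 kg·m/s

(b) The velocity uncertainty:
Δv = Δp/m = (1.012e-25 kg·m/s)/(9.109e-31 kg) = 1.111e+05 m/s = 111.101 km/s

(c) The de Broglie wavelength for this momentum:
λ = h/p = (6.626e-34 J·s)/(1.012e-25 kg·m/s) = 6.547e-09 m = 6.547 nm

Note: The de Broglie wavelength is comparable to the localization size, as expected from wave-particle duality.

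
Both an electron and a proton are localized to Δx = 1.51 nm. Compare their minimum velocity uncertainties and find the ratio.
The electron has the larger minimum velocity uncertainty, by a ratio of 1836.2.

For both particles, Δp_min = ℏ/(2Δx) = 3.492e-26 kg·m/s (same for both).

The velocity uncertainty is Δv = Δp/m:
- electron: Δv = 3.492e-26 / 9.109e-31 = 3.833e+04 m/s = 38.334 km/s
- proton: Δv = 3.492e-26 / 1.673e-27 = 2.088e+01 m/s = 20.877 m/s

Ratio: 3.833e+04 / 2.088e+01 = 1836.2

The lighter particle has larger velocity uncertainty because Δv ∝ 1/m.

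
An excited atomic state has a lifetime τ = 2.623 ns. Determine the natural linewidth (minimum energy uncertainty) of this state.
125.469 neV

Using the energy-time uncertainty principle:
ΔEΔt ≥ ℏ/2

The lifetime τ represents the time uncertainty Δt.
The natural linewidth (minimum energy uncertainty) is:

ΔE = ℏ/(2τ)
ΔE = (1.055e-34 J·s) / (2 × 2.623e-09 s)
ΔE = 2.010e-26 J = 125.469 neV

This natural linewidth limits the precision of spectroscopic measurements.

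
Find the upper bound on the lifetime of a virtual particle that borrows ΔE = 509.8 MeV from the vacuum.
6.456 × 10^-25 s

Using the energy-time uncertainty principle:
ΔEΔt ≥ ℏ/2

For a virtual particle borrowing energy ΔE, the maximum lifetime is:
Δt_max = ℏ/(2ΔE)

Converting energy:
ΔE = 509.8 MeV = 8.168e-11 J

Δt_max = (1.055e-34 J·s) / (2 × 8.168e-11 J)
Δt_max = 6.456e-25 s = 6.456 × 10^-25 s

Virtual particles with higher borrowed energy exist for shorter times.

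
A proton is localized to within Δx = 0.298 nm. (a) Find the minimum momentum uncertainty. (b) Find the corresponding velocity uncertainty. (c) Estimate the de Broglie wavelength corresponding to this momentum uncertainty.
(a) Δp_min = 1.769 × 10^-25 kg·m/s
(b) Δv_min = 105.787 m/s
(c) λ_dB = 3.745 nm

Step-by-step:

(a) From the uncertainty principle:
Δp_min = ℏ/(2Δx) = (1.055e-34 J·s)/(2 × 2.980e-10 m) = 1.769e-25 kg·m/s

(b) The velocity uncertainty:
Δv = Δp/m = (1.769e-25 kg·m/s)/(1.673e-27 kg) = 1.058e+02 m/s = 105.787 m/s

(c) The de Broglie wavelength for this momentum:
λ = h/p = (6.626e-34 J·s)/(1.769e-25 kg·m/s) = 3.745e-09 m = 3.745 nm

Note: The de Broglie wavelength is comparable to the localization size, as expected from wave-particle duality.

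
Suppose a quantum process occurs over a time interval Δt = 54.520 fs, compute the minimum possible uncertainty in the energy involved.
6.036 meV

Using the energy-time uncertainty principle:
ΔEΔt ≥ ℏ/2

The minimum uncertainty in energy is:
ΔE_min = ℏ/(2Δt)
ΔE_min = (1.055e-34 J·s) / (2 × 5.452e-14 s)
ΔE_min = 9.671e-22 J = 6.036 meV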